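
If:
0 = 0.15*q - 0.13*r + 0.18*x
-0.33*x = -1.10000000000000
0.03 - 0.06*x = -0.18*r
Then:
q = -3.18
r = 0.94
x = 3.33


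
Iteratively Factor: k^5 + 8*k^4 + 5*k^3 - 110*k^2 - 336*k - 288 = (k + 2)*(k^4 + 6*k^3 - 7*k^2 - 96*k - 144) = (k + 2)*(k + 4)*(k^3 + 2*k^2 - 15*k - 36) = (k + 2)*(k + 3)*(k + 4)*(k^2 - k - 12) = (k + 2)*(k + 3)^2*(k + 4)*(k - 4)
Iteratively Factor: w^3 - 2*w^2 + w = (w - 1)*(w^2 - w) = w*(w - 1)*(w - 1)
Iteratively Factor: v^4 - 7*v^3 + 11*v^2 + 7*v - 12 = (v - 4)*(v^3 - 3*v^2 - v + 3) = (v - 4)*(v - 3)*(v^2 - 1) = (v - 4)*(v - 3)*(v - 1)*(v + 1)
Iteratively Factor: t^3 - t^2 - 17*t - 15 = (t + 1)*(t^2 - 2*t - 15) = (t - 5)*(t + 1)*(t + 3)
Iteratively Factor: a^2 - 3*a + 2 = (a - 2)*(a - 1)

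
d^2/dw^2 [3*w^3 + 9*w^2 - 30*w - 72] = 18*w + 18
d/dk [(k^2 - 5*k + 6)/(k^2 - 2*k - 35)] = (3*k^2 - 82*k + 187)/(k^4 - 4*k^3 - 66*k^2 + 140*k + 1225)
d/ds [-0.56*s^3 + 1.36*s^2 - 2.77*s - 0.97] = -1.68*s^2 + 2.72*s - 2.77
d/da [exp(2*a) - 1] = 2*exp(2*a)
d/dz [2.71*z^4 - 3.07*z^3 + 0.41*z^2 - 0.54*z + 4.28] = 10.84*z^3 - 9.21*z^2 + 0.82*z - 0.54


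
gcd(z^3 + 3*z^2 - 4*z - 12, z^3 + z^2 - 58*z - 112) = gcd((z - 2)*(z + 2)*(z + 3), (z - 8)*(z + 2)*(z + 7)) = z + 2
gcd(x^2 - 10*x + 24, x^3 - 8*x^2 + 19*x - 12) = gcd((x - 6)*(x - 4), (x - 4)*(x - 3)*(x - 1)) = x - 4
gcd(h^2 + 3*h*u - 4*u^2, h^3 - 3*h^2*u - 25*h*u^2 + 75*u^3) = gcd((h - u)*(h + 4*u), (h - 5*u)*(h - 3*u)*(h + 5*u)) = 1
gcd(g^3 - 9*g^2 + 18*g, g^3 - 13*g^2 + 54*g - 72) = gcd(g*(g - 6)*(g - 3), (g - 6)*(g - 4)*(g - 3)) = g^2 - 9*g + 18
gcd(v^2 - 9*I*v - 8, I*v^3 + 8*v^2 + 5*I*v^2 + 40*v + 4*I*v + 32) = v - 8*I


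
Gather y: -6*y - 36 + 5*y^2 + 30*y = 5*y^2 + 24*y - 36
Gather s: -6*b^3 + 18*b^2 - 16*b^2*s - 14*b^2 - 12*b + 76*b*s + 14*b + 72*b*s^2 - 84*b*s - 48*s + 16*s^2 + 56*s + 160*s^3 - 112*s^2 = -6*b^3 + 4*b^2 + 2*b + 160*s^3 + s^2*(72*b - 96) + s*(-16*b^2 - 8*b + 8)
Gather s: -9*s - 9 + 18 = 9 - 9*s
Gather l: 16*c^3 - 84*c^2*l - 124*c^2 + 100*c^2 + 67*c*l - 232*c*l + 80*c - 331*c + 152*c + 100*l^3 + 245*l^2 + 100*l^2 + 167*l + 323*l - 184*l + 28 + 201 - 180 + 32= 16*c^3 - 24*c^2 - 99*c + 100*l^3 + 345*l^2 + l*(-84*c^2 - 165*c + 306) + 81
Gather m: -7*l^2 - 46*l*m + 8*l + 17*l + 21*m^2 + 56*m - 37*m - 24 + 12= -7*l^2 + 25*l + 21*m^2 + m*(19 - 46*l) - 12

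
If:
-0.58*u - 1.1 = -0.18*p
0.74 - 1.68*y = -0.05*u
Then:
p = 108.266666666667*y - 41.5777777777778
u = 33.6*y - 14.8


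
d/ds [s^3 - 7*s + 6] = 3*s^2 - 7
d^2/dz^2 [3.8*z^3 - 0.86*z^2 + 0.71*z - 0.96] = 22.8*z - 1.72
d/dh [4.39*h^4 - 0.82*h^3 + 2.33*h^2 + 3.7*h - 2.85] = 17.56*h^3 - 2.46*h^2 + 4.66*h + 3.7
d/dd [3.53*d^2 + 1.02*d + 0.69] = 7.06*d + 1.02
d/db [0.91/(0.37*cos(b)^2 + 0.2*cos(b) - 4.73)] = (0.6734*cos(b) + 0.182)*sin(b)/(0.37*cos(b)^2 + 0.2*cos(b) - 4.73)^2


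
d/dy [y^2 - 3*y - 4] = 2*y - 3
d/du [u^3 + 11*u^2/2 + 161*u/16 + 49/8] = 3*u^2 + 11*u + 161/16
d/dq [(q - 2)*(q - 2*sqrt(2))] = 2*q - 2*sqrt(2) - 2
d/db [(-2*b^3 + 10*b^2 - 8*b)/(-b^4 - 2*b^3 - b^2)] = 2*(-b^3 + 11*b^2 - 12*b - 4)/(b^2*(b^3 + 3*b^2 + 3*b + 1))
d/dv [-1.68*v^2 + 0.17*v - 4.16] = 0.17 - 3.36*v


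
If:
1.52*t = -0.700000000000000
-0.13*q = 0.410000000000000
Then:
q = -3.15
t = -0.46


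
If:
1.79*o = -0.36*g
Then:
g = -4.97222222222222*o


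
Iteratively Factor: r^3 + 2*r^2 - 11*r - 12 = (r + 4)*(r^2 - 2*r - 3) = (r + 1)*(r + 4)*(r - 3)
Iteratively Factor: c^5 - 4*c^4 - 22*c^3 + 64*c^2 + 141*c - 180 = (c + 3)*(c^4 - 7*c^3 - c^2 + 67*c - 60) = (c - 4)*(c + 3)*(c^3 - 3*c^2 - 13*c + 15) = (c - 4)*(c - 1)*(c + 3)*(c^2 - 2*c - 15) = (c - 5)*(c - 4)*(c - 1)*(c + 3)*(c + 3)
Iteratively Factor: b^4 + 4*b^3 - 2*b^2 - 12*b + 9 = (b - 1)*(b^3 + 5*b^2 + 3*b - 9) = (b - 1)*(b + 3)*(b^2 + 2*b - 3) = (b - 1)*(b + 3)^2*(b - 1)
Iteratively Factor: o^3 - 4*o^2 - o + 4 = (o - 1)*(o^2 - 3*o - 4) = (o - 1)*(o + 1)*(o - 4)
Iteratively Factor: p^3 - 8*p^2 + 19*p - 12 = (p - 4)*(p^2 - 4*p + 3) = (p - 4)*(p - 3)*(p - 1)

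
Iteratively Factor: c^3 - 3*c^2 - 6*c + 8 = (c - 4)*(c^2 + c - 2) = (c - 4)*(c + 2)*(c - 1)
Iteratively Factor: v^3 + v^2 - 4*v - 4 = (v - 2)*(v^2 + 3*v + 2) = (v - 2)*(v + 2)*(v + 1)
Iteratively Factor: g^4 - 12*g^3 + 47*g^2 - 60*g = (g - 5)*(g^3 - 7*g^2 + 12*g) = g*(g - 5)*(g^2 - 7*g + 12) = g*(g - 5)*(g - 4)*(g - 3)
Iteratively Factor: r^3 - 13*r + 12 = (r - 1)*(r^2 + r - 12) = (r - 1)*(r + 4)*(r - 3)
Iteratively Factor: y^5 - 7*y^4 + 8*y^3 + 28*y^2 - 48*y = (y + 2)*(y^4 - 9*y^3 + 26*y^2 - 24*y) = (y - 4)*(y + 2)*(y^3 - 5*y^2 + 6*y) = y*(y - 4)*(y + 2)*(y^2 - 5*y + 6) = y*(y - 4)*(y - 2)*(y + 2)*(y - 3)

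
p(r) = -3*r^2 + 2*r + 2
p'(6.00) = -34.00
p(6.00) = -94.00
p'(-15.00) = 92.00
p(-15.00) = -703.00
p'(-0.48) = 4.88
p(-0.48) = 0.35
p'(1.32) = -5.92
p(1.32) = -0.59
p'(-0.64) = 5.84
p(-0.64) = -0.51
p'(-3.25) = 21.50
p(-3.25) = -36.19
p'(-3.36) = 22.16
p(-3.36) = -38.59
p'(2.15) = -10.90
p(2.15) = -7.57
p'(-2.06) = 14.36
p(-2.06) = -14.85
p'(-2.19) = 15.14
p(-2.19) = -16.77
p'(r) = 2 - 6*r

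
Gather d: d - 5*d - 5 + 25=20 - 4*d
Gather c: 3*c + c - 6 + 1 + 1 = 4*c - 4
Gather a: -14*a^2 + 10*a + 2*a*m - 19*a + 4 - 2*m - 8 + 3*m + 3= -14*a^2 + a*(2*m - 9) + m - 1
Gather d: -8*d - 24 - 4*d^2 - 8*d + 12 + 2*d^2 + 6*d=-2*d^2 - 10*d - 12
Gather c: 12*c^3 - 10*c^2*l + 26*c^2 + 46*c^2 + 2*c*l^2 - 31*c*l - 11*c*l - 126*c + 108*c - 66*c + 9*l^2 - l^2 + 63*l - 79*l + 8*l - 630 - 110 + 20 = 12*c^3 + c^2*(72 - 10*l) + c*(2*l^2 - 42*l - 84) + 8*l^2 - 8*l - 720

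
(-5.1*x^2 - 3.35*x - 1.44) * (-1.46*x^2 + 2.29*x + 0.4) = 7.446*x^4 - 6.788*x^3 - 7.6091*x^2 - 4.6376*x - 0.576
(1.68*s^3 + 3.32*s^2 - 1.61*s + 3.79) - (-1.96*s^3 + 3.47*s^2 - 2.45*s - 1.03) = 3.64*s^3 - 0.15*s^2 + 0.84*s + 4.82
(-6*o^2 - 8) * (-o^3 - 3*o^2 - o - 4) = 6*o^5 + 18*o^4 + 14*o^3 + 48*o^2 + 8*o + 32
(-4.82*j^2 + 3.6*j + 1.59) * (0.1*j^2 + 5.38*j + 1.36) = -0.482*j^4 - 25.5716*j^3 + 12.9718*j^2 + 13.4502*j + 2.1624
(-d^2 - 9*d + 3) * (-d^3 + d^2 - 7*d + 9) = d^5 + 8*d^4 - 5*d^3 + 57*d^2 - 102*d + 27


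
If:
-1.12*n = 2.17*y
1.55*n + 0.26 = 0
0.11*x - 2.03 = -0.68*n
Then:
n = -0.17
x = 19.49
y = 0.09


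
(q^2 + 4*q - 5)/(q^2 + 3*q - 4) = (q + 5)/(q + 4)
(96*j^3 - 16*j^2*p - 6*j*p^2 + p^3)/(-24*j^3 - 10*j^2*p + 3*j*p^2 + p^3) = (24*j^2 - 10*j*p + p^2)/(-6*j^2 - j*p + p^2)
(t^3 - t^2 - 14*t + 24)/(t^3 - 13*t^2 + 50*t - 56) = (t^2 + t - 12)/(t^2 - 11*t + 28)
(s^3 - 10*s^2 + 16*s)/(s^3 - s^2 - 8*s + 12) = s*(s - 8)/(s^2 + s - 6)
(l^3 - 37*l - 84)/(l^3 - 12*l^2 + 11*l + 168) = (l + 4)/(l - 8)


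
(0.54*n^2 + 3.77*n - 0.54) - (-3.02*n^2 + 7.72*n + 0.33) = 3.56*n^2 - 3.95*n - 0.87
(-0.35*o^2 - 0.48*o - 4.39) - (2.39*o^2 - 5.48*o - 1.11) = -2.74*o^2 + 5.0*o - 3.28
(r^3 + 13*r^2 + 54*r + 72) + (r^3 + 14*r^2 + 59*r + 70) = 2*r^3 + 27*r^2 + 113*r + 142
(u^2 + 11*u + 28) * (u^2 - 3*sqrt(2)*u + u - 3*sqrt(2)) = u^4 - 3*sqrt(2)*u^3 + 12*u^3 - 36*sqrt(2)*u^2 + 39*u^2 - 117*sqrt(2)*u + 28*u - 84*sqrt(2)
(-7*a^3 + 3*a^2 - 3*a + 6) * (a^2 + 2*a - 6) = -7*a^5 - 11*a^4 + 45*a^3 - 18*a^2 + 30*a - 36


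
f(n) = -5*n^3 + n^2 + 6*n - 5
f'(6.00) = -522.00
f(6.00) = -1013.00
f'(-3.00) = -135.00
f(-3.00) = 121.00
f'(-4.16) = -261.90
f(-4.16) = 347.30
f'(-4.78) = -346.29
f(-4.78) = 535.25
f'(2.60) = -90.20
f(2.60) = -70.52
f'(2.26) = -66.09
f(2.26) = -44.05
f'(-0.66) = -1.85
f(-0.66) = -7.09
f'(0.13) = 6.01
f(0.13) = -4.21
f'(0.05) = 6.06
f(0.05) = -4.70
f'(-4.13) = -258.11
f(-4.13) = 339.50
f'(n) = -15*n^2 + 2*n + 6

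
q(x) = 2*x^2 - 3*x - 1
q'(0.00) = -3.00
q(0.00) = -1.00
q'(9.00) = 33.00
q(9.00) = 134.00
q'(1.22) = 1.88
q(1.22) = -1.68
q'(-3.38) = -16.52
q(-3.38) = 31.99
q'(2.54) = 7.16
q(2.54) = 4.28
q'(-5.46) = -24.84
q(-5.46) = 75.00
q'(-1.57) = -9.28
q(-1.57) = 8.64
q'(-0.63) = -5.52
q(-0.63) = 1.68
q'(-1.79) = -10.16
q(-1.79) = 10.78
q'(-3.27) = -16.08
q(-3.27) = 30.20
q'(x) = 4*x - 3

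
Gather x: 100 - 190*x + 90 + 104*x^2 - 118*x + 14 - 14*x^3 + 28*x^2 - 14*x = -14*x^3 + 132*x^2 - 322*x + 204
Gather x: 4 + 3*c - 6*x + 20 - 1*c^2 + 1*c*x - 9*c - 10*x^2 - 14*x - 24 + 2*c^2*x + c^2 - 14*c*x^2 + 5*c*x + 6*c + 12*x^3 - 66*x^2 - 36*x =12*x^3 + x^2*(-14*c - 76) + x*(2*c^2 + 6*c - 56)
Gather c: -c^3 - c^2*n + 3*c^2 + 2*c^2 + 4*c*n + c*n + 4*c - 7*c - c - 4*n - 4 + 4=-c^3 + c^2*(5 - n) + c*(5*n - 4) - 4*n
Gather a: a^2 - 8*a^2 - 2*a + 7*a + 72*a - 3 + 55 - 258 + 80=-7*a^2 + 77*a - 126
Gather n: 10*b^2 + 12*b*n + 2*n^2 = 10*b^2 + 12*b*n + 2*n^2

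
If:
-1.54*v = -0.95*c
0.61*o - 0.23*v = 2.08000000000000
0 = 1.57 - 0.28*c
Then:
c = 5.61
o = 4.71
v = 3.46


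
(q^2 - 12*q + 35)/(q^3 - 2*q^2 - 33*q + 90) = (q - 7)/(q^2 + 3*q - 18)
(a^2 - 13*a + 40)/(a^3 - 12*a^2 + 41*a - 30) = (a - 8)/(a^2 - 7*a + 6)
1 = 1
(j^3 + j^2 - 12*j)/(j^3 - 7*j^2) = (j^2 + j - 12)/(j*(j - 7))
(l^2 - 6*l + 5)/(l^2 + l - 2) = (l - 5)/(l + 2)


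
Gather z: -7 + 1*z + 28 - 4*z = 21 - 3*z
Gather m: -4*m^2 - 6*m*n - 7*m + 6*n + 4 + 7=-4*m^2 + m*(-6*n - 7) + 6*n + 11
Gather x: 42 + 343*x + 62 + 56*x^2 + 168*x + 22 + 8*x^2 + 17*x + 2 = 64*x^2 + 528*x + 128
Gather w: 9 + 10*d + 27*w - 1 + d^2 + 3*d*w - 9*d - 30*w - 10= d^2 + d + w*(3*d - 3) - 2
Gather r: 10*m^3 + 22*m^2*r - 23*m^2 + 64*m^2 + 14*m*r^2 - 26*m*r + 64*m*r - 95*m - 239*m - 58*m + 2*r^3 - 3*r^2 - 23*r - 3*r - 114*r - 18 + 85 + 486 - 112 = 10*m^3 + 41*m^2 - 392*m + 2*r^3 + r^2*(14*m - 3) + r*(22*m^2 + 38*m - 140) + 441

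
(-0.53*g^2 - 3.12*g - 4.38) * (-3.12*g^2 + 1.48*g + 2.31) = 1.6536*g^4 + 8.95*g^3 + 7.8237*g^2 - 13.6896*g - 10.1178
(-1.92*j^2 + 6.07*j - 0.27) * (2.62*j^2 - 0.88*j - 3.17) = -5.0304*j^4 + 17.593*j^3 + 0.037399999999999*j^2 - 19.0043*j + 0.8559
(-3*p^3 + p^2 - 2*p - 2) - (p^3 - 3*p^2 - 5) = -4*p^3 + 4*p^2 - 2*p + 3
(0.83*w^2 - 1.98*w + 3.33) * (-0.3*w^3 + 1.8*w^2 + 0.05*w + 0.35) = -0.249*w^5 + 2.088*w^4 - 4.5215*w^3 + 6.1855*w^2 - 0.5265*w + 1.1655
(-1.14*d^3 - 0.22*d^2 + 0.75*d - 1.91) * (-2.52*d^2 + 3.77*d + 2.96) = 2.8728*d^5 - 3.7434*d^4 - 6.0938*d^3 + 6.9895*d^2 - 4.9807*d - 5.6536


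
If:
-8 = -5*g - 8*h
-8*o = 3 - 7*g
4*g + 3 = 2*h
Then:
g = -4/21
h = 47/42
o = -13/24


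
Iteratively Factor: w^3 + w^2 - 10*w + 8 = (w + 4)*(w^2 - 3*w + 2) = (w - 2)*(w + 4)*(w - 1)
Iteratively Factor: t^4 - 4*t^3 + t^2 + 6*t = (t - 2)*(t^3 - 2*t^2 - 3*t) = (t - 2)*(t + 1)*(t^2 - 3*t) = (t - 3)*(t - 2)*(t + 1)*(t)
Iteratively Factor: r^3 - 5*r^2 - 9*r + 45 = (r - 3)*(r^2 - 2*r - 15) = (r - 5)*(r - 3)*(r + 3)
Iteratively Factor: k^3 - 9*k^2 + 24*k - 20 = (k - 2)*(k^2 - 7*k + 10) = (k - 2)^2*(k - 5)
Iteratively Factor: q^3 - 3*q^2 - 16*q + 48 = (q + 4)*(q^2 - 7*q + 12) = (q - 3)*(q + 4)*(q - 4)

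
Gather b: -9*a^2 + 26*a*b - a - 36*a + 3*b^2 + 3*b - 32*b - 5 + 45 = -9*a^2 - 37*a + 3*b^2 + b*(26*a - 29) + 40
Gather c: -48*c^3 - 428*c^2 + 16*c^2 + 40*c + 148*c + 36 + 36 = -48*c^3 - 412*c^2 + 188*c + 72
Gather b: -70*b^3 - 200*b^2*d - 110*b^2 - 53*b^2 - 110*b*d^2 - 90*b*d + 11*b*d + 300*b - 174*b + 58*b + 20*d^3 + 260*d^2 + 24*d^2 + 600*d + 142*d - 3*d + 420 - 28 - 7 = -70*b^3 + b^2*(-200*d - 163) + b*(-110*d^2 - 79*d + 184) + 20*d^3 + 284*d^2 + 739*d + 385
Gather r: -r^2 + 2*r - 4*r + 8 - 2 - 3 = -r^2 - 2*r + 3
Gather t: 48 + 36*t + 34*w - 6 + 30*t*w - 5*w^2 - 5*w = t*(30*w + 36) - 5*w^2 + 29*w + 42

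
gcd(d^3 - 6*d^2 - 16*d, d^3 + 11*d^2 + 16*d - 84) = 1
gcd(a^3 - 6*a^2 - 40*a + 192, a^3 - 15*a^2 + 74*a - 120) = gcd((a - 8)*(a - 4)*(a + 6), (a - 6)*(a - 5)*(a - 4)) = a - 4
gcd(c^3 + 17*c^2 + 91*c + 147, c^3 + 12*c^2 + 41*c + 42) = c^2 + 10*c + 21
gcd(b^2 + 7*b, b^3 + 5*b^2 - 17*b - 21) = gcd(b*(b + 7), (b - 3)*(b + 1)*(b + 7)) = b + 7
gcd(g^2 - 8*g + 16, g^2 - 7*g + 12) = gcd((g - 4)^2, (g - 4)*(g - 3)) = g - 4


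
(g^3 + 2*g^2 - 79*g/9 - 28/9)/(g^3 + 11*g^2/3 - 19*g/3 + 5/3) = (9*g^3 + 18*g^2 - 79*g - 28)/(3*(3*g^3 + 11*g^2 - 19*g + 5))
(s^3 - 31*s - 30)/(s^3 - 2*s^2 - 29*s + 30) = (s + 1)/(s - 1)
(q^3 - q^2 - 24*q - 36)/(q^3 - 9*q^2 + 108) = (q + 2)/(q - 6)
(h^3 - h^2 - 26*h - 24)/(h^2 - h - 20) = (h^2 - 5*h - 6)/(h - 5)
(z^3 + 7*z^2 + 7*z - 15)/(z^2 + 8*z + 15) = z - 1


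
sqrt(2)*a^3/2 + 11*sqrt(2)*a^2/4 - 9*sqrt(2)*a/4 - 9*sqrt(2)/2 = (a - 3/2)*(a + 6)*(sqrt(2)*a/2 + sqrt(2)/2)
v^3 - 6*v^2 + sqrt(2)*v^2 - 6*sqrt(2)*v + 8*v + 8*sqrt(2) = (v - 4)*(v - 2)*(v + sqrt(2))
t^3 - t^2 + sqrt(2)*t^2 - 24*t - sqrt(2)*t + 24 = (t - 1)*(t - 3*sqrt(2))*(t + 4*sqrt(2))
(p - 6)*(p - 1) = p^2 - 7*p + 6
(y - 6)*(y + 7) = y^2 + y - 42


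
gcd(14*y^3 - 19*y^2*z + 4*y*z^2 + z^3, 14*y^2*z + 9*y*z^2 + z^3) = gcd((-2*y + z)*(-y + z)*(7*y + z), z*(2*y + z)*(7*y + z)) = 7*y + z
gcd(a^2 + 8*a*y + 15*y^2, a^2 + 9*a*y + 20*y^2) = a + 5*y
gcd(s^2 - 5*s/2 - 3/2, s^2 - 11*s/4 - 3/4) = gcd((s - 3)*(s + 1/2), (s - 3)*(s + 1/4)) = s - 3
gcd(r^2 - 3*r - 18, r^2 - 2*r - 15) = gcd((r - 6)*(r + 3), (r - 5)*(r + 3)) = r + 3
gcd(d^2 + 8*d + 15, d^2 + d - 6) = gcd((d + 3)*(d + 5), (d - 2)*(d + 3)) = d + 3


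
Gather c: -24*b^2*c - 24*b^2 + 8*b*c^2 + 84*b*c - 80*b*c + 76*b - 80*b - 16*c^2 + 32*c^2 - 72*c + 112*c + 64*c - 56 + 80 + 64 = -24*b^2 - 4*b + c^2*(8*b + 16) + c*(-24*b^2 + 4*b + 104) + 88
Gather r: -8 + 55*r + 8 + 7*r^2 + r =7*r^2 + 56*r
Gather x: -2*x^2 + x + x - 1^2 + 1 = -2*x^2 + 2*x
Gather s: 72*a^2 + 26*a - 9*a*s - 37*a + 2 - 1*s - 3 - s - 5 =72*a^2 - 11*a + s*(-9*a - 2) - 6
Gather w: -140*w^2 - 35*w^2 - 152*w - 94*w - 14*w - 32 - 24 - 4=-175*w^2 - 260*w - 60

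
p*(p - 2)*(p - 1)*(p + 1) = p^4 - 2*p^3 - p^2 + 2*p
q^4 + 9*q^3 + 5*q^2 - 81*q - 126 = (q - 3)*(q + 2)*(q + 3)*(q + 7)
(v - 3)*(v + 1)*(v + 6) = v^3 + 4*v^2 - 15*v - 18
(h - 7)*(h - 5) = h^2 - 12*h + 35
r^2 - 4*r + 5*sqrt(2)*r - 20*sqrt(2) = (r - 4)*(r + 5*sqrt(2))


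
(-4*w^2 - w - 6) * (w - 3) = -4*w^3 + 11*w^2 - 3*w + 18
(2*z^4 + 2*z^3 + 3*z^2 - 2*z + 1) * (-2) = -4*z^4 - 4*z^3 - 6*z^2 + 4*z - 2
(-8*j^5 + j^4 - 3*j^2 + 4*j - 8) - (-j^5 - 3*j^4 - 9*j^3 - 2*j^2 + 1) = -7*j^5 + 4*j^4 + 9*j^3 - j^2 + 4*j - 9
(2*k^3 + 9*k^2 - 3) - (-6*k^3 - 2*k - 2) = 8*k^3 + 9*k^2 + 2*k - 1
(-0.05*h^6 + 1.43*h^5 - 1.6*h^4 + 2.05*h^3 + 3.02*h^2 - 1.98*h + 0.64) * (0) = 0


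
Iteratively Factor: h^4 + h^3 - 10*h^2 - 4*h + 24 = (h - 2)*(h^3 + 3*h^2 - 4*h - 12) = (h - 2)^2*(h^2 + 5*h + 6) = (h - 2)^2*(h + 3)*(h + 2)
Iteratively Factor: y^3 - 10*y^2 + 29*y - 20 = (y - 4)*(y^2 - 6*y + 5) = (y - 5)*(y - 4)*(y - 1)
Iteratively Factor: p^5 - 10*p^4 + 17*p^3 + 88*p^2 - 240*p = (p - 4)*(p^4 - 6*p^3 - 7*p^2 + 60*p) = (p - 5)*(p - 4)*(p^3 - p^2 - 12*p) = (p - 5)*(p - 4)^2*(p^2 + 3*p) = (p - 5)*(p - 4)^2*(p + 3)*(p)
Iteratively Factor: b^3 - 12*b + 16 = (b + 4)*(b^2 - 4*b + 4) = (b - 2)*(b + 4)*(b - 2)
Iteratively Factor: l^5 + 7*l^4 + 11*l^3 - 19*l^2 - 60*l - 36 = (l + 1)*(l^4 + 6*l^3 + 5*l^2 - 24*l - 36) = (l - 2)*(l + 1)*(l^3 + 8*l^2 + 21*l + 18) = (l - 2)*(l + 1)*(l + 3)*(l^2 + 5*l + 6) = (l - 2)*(l + 1)*(l + 2)*(l + 3)*(l + 3)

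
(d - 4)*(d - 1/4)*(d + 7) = d^3 + 11*d^2/4 - 115*d/4 + 7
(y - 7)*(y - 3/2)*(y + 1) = y^3 - 15*y^2/2 + 2*y + 21/2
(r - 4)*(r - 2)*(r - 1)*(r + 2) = r^4 - 5*r^3 + 20*r - 16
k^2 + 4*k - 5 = (k - 1)*(k + 5)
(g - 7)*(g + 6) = g^2 - g - 42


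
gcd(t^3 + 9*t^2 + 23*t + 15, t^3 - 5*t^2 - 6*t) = t + 1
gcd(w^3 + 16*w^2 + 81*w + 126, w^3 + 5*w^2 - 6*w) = w + 6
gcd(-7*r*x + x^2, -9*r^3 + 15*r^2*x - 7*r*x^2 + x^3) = 1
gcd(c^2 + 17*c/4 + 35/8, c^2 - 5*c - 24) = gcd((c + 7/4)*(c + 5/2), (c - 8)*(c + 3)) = 1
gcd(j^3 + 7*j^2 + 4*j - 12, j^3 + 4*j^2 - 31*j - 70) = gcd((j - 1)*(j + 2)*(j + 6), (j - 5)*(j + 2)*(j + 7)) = j + 2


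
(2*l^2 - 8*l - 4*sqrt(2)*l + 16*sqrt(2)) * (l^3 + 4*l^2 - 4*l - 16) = 2*l^5 - 4*sqrt(2)*l^4 - 40*l^3 + 80*sqrt(2)*l^2 + 128*l - 256*sqrt(2)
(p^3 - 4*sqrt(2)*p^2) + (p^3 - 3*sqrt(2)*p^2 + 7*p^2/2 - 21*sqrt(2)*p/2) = 2*p^3 - 7*sqrt(2)*p^2 + 7*p^2/2 - 21*sqrt(2)*p/2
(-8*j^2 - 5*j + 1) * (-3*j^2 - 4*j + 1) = 24*j^4 + 47*j^3 + 9*j^2 - 9*j + 1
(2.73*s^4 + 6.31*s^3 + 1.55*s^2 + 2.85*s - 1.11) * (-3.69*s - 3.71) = -10.0737*s^5 - 33.4122*s^4 - 29.1296*s^3 - 16.267*s^2 - 6.4776*s + 4.1181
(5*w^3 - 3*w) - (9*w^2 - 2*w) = 5*w^3 - 9*w^2 - w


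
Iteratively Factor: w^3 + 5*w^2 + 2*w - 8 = (w + 2)*(w^2 + 3*w - 4) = (w + 2)*(w + 4)*(w - 1)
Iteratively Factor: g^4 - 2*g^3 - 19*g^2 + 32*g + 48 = (g + 1)*(g^3 - 3*g^2 - 16*g + 48) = (g + 1)*(g + 4)*(g^2 - 7*g + 12) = (g - 3)*(g + 1)*(g + 4)*(g - 4)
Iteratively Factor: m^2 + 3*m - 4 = (m - 1)*(m + 4)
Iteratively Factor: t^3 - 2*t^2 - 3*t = (t)*(t^2 - 2*t - 3) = t*(t + 1)*(t - 3)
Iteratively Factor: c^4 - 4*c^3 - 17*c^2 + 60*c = (c - 3)*(c^3 - c^2 - 20*c) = c*(c - 3)*(c^2 - c - 20) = c*(c - 3)*(c + 4)*(c - 5)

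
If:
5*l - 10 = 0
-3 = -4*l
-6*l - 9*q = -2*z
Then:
No Solution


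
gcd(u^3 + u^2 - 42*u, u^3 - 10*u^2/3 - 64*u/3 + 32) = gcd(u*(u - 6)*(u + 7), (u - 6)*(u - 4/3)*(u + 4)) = u - 6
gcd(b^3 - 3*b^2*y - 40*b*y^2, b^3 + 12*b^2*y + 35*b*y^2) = b^2 + 5*b*y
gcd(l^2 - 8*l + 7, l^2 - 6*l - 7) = l - 7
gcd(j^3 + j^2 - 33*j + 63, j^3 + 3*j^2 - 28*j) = j + 7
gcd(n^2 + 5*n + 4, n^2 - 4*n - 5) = n + 1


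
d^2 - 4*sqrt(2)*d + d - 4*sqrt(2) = (d + 1)*(d - 4*sqrt(2))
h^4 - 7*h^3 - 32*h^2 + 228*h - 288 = (h - 8)*(h - 3)*(h - 2)*(h + 6)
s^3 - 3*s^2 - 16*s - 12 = (s - 6)*(s + 1)*(s + 2)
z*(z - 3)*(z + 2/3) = z^3 - 7*z^2/3 - 2*z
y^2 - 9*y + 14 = (y - 7)*(y - 2)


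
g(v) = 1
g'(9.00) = 0.00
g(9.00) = 1.00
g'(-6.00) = 0.00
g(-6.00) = 1.00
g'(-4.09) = 0.00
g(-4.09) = 1.00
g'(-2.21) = 0.00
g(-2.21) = 1.00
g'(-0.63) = 0.00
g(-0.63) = 1.00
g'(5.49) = 0.00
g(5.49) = 1.00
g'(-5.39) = 0.00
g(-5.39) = 1.00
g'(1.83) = 0.00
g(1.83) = 1.00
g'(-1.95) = 0.00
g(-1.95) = 1.00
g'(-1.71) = 0.00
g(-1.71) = 1.00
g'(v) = 0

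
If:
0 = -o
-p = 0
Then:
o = 0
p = 0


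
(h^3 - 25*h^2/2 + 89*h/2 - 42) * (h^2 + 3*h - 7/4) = h^5 - 19*h^4/2 + 21*h^3/4 + 907*h^2/8 - 1631*h/8 + 147/2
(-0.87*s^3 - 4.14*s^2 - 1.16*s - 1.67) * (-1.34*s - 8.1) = 1.1658*s^4 + 12.5946*s^3 + 35.0884*s^2 + 11.6338*s + 13.527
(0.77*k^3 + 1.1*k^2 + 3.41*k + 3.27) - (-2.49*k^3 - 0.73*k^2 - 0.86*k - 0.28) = 3.26*k^3 + 1.83*k^2 + 4.27*k + 3.55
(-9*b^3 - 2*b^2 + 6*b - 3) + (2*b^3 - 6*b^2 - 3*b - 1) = -7*b^3 - 8*b^2 + 3*b - 4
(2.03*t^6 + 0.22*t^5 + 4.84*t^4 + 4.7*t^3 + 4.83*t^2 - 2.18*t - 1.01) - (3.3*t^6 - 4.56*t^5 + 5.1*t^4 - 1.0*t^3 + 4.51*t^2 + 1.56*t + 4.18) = -1.27*t^6 + 4.78*t^5 - 0.26*t^4 + 5.7*t^3 + 0.32*t^2 - 3.74*t - 5.19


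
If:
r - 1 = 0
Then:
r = 1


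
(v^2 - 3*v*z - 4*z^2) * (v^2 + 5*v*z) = v^4 + 2*v^3*z - 19*v^2*z^2 - 20*v*z^3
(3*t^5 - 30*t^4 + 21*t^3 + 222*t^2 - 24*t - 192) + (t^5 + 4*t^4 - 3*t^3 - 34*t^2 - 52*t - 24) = 4*t^5 - 26*t^4 + 18*t^3 + 188*t^2 - 76*t - 216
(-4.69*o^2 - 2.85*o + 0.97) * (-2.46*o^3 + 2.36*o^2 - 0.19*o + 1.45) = 11.5374*o^5 - 4.0574*o^4 - 8.2211*o^3 - 3.9698*o^2 - 4.3168*o + 1.4065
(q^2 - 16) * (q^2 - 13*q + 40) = q^4 - 13*q^3 + 24*q^2 + 208*q - 640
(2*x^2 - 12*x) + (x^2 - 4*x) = 3*x^2 - 16*x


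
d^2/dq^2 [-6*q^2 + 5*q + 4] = -12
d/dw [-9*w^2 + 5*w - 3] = 5 - 18*w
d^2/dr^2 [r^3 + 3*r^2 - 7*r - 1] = 6*r + 6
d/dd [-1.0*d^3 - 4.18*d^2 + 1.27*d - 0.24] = -3.0*d^2 - 8.36*d + 1.27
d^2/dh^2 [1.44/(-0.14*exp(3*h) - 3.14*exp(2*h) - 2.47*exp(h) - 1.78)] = (-1.44*(0.42*exp(2*h) + 6.28*exp(h) + 2.47)*(0.84*exp(2*h) + 12.56*exp(h) + 4.94)*exp(h) + (1.8144*exp(2*h) + 18.0864*exp(h) + 3.5568)*(0.14*exp(3*h) + 3.14*exp(2*h) + 2.47*exp(h) + 1.78))*exp(h)/(0.14*exp(3*h) + 3.14*exp(2*h) + 2.47*exp(h) + 1.78)^3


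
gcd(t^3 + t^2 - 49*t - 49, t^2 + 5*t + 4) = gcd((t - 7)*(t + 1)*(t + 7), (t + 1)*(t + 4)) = t + 1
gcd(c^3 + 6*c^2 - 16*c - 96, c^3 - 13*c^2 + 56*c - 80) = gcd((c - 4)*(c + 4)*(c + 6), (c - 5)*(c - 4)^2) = c - 4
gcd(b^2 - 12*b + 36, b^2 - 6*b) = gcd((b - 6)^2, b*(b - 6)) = b - 6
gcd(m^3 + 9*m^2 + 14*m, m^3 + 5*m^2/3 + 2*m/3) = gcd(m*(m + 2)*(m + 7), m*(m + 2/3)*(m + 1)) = m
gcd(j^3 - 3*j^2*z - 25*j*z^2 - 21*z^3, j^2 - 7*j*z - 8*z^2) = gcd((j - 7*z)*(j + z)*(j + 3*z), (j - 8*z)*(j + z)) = j + z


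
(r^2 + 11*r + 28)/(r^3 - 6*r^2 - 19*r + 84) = (r + 7)/(r^2 - 10*r + 21)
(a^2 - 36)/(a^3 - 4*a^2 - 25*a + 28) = (a^2 - 36)/(a^3 - 4*a^2 - 25*a + 28)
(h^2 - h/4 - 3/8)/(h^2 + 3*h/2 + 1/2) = (h - 3/4)/(h + 1)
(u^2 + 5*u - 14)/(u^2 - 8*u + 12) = (u + 7)/(u - 6)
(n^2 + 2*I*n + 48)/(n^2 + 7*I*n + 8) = (n - 6*I)/(n - I)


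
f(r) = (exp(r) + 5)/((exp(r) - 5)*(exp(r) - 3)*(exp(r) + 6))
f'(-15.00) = 0.00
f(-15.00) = 0.06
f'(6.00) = 0.00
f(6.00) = 0.00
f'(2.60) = -0.03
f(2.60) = 0.01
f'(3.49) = -0.00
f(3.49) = 0.00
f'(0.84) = 2.06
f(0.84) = 0.48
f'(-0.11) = 0.07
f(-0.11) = 0.10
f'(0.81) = 1.63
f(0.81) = 0.42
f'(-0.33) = 0.04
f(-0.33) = 0.09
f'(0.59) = 0.48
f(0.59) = 0.23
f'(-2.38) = 0.00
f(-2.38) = 0.06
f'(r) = -(exp(r) + 5)*exp(r)/((exp(r) - 5)*(exp(r) - 3)*(exp(r) + 6)^2) + exp(r)/((exp(r) - 5)*(exp(r) - 3)*(exp(r) + 6)) - (exp(r) + 5)*exp(r)/((exp(r) - 5)*(exp(r) - 3)^2*(exp(r) + 6)) - (exp(r) + 5)*exp(r)/((exp(r) - 5)^2*(exp(r) - 3)*(exp(r) + 6)) = (-2*exp(3*r) - 13*exp(2*r) + 20*exp(r) + 255)*exp(r)/(exp(6*r) - 4*exp(5*r) - 62*exp(4*r) + 312*exp(3*r) + 729*exp(2*r) - 5940*exp(r) + 8100)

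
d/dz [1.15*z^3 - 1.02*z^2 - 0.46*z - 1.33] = 3.45*z^2 - 2.04*z - 0.46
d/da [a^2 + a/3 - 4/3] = 2*a + 1/3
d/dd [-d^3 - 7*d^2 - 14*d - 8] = -3*d^2 - 14*d - 14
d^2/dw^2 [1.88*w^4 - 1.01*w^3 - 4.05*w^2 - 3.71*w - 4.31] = 22.56*w^2 - 6.06*w - 8.1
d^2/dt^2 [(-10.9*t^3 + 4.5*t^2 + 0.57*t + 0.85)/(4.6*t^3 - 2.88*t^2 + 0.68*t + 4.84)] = (-98.3663999999999*t^6 + 276.9384*t^5 + 2998.19904*t^4 - 1873.244384*t^3 + 67.0824*t^2 - 1607.896416*t + 231.561152)/(97.336*t^9 - 182.8224*t^8 + 157.62912*t^7 + 229.303488*t^6 - 361.420224*t^5 + 207.276672*t^4 + 266.715776*t^3 - 195.683136*t^2 + 47.788224*t + 113.379904)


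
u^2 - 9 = (u - 3)*(u + 3)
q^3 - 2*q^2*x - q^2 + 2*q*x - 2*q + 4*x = (q - 2)*(q + 1)*(q - 2*x)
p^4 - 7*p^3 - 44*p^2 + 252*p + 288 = (p - 8)*(p - 6)*(p + 1)*(p + 6)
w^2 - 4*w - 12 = (w - 6)*(w + 2)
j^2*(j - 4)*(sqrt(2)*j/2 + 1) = sqrt(2)*j^4/2 - 2*sqrt(2)*j^3 + j^3 - 4*j^2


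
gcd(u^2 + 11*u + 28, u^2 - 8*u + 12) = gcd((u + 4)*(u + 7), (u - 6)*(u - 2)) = 1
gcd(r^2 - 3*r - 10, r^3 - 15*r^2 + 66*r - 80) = r - 5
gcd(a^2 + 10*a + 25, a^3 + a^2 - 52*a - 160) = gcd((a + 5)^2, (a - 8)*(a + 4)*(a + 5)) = a + 5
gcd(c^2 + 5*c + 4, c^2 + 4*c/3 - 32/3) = c + 4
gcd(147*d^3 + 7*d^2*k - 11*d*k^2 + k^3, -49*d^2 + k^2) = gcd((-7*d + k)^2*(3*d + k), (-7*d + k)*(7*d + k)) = 7*d - k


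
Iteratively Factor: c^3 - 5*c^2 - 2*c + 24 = (c + 2)*(c^2 - 7*c + 12) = (c - 4)*(c + 2)*(c - 3)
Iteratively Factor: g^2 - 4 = (g - 2)*(g + 2)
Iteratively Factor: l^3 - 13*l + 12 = (l + 4)*(l^2 - 4*l + 3) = (l - 3)*(l + 4)*(l - 1)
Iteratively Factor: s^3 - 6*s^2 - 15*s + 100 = (s - 5)*(s^2 - s - 20) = (s - 5)^2*(s + 4)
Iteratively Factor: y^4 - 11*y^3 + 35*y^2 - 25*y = (y - 1)*(y^3 - 10*y^2 + 25*y) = (y - 5)*(y - 1)*(y^2 - 5*y) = y*(y - 5)*(y - 1)*(y - 5)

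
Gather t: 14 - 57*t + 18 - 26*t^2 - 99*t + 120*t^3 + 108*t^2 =120*t^3 + 82*t^2 - 156*t + 32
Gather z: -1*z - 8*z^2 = -8*z^2 - z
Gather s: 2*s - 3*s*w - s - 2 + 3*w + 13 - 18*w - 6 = s*(1 - 3*w) - 15*w + 5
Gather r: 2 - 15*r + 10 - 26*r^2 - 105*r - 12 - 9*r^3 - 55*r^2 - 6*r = -9*r^3 - 81*r^2 - 126*r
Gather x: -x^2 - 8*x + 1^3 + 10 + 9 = -x^2 - 8*x + 20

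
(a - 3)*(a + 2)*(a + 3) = a^3 + 2*a^2 - 9*a - 18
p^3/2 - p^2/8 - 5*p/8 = p*(p/2 + 1/2)*(p - 5/4)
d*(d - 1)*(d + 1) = d^3 - d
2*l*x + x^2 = x*(2*l + x)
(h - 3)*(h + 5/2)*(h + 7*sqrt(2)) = h^3 - h^2/2 + 7*sqrt(2)*h^2 - 15*h/2 - 7*sqrt(2)*h/2 - 105*sqrt(2)/2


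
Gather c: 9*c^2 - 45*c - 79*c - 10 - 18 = 9*c^2 - 124*c - 28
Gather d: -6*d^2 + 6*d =-6*d^2 + 6*d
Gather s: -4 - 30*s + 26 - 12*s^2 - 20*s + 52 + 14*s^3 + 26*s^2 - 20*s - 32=14*s^3 + 14*s^2 - 70*s + 42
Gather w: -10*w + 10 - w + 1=11 - 11*w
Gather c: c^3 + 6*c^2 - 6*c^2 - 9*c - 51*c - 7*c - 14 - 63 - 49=c^3 - 67*c - 126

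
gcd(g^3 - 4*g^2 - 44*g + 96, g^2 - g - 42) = g + 6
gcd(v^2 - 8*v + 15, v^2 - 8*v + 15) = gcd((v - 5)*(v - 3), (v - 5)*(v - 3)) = v^2 - 8*v + 15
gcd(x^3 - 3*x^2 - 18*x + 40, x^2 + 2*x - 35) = x - 5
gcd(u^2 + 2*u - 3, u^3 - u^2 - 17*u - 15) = u + 3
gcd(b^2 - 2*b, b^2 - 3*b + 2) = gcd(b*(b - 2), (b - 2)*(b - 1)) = b - 2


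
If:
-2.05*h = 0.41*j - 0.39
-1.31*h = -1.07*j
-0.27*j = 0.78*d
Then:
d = -0.06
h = 0.15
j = 0.19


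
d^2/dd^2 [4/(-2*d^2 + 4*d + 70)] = 4*(-d^2 + 2*d + 4*(d - 1)^2 + 35)/(-d^2 + 2*d + 35)^3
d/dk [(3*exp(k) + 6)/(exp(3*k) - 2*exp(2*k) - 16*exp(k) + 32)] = 3*((exp(k) + 2)*(-3*exp(2*k) + 4*exp(k) + 16) + exp(3*k) - 2*exp(2*k) - 16*exp(k) + 32)*exp(k)/(exp(3*k) - 2*exp(2*k) - 16*exp(k) + 32)^2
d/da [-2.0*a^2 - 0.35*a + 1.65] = -4.0*a - 0.35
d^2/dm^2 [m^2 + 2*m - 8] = 2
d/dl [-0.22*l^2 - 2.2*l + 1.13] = -0.44*l - 2.2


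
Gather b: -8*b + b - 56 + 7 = -7*b - 49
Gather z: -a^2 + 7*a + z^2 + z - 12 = -a^2 + 7*a + z^2 + z - 12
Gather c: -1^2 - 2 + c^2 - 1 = c^2 - 4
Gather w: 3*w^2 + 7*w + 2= 3*w^2 + 7*w + 2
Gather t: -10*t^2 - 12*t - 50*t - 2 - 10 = -10*t^2 - 62*t - 12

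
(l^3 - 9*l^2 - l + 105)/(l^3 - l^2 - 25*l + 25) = (l^2 - 4*l - 21)/(l^2 + 4*l - 5)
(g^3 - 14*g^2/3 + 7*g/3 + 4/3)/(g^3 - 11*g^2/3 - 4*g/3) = (g - 1)/g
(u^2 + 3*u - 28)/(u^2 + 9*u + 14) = (u - 4)/(u + 2)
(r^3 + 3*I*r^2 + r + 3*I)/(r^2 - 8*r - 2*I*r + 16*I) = (r^3 + 3*I*r^2 + r + 3*I)/(r^2 - 8*r - 2*I*r + 16*I)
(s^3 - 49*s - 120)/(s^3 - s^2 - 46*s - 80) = (s + 3)/(s + 2)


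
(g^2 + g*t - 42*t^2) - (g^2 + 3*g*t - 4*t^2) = -2*g*t - 38*t^2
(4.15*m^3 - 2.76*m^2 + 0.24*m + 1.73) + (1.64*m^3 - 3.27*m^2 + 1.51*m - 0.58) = 5.79*m^3 - 6.03*m^2 + 1.75*m + 1.15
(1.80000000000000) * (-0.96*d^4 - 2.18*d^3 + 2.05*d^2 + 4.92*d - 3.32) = -1.728*d^4 - 3.924*d^3 + 3.69*d^2 + 8.856*d - 5.976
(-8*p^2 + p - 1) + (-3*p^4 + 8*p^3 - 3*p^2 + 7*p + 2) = -3*p^4 + 8*p^3 - 11*p^2 + 8*p + 1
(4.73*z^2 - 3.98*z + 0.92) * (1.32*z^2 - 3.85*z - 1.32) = 6.2436*z^4 - 23.4641*z^3 + 10.2938*z^2 + 1.7116*z - 1.2144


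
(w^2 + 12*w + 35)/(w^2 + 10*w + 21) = (w + 5)/(w + 3)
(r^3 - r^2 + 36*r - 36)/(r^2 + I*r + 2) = (r^3 - r^2 + 36*r - 36)/(r^2 + I*r + 2)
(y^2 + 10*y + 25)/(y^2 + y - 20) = (y + 5)/(y - 4)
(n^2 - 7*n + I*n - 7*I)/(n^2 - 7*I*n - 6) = (n^2 + n*(-7 + I) - 7*I)/(n^2 - 7*I*n - 6)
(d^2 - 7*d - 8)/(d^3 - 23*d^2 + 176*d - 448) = (d + 1)/(d^2 - 15*d + 56)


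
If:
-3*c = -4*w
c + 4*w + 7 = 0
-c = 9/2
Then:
No Solution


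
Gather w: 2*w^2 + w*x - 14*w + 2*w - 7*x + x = 2*w^2 + w*(x - 12) - 6*x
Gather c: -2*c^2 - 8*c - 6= -2*c^2 - 8*c - 6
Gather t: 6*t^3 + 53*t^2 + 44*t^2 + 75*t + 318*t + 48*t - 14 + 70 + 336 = 6*t^3 + 97*t^2 + 441*t + 392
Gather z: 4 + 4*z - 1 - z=3*z + 3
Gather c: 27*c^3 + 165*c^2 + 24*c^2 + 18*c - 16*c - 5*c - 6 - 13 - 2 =27*c^3 + 189*c^2 - 3*c - 21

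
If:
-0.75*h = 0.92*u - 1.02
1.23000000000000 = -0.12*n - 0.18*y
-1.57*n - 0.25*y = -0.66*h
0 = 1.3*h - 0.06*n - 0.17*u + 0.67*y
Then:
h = 4.49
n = 3.33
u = -2.55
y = -9.05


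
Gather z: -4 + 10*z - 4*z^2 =-4*z^2 + 10*z - 4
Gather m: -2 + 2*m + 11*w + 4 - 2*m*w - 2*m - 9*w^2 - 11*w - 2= -2*m*w - 9*w^2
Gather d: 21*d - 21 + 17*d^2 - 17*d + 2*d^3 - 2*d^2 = 2*d^3 + 15*d^2 + 4*d - 21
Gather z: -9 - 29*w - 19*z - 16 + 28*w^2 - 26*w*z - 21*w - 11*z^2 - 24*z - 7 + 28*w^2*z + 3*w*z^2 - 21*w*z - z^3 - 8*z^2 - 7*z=28*w^2 - 50*w - z^3 + z^2*(3*w - 19) + z*(28*w^2 - 47*w - 50) - 32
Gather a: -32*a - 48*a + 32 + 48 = 80 - 80*a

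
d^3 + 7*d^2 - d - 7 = (d - 1)*(d + 1)*(d + 7)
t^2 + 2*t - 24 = (t - 4)*(t + 6)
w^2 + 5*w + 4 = (w + 1)*(w + 4)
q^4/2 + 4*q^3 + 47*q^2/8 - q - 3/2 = (q/2 + 1/4)*(q - 1/2)*(q + 2)*(q + 6)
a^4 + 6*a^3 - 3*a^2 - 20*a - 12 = (a - 2)*(a + 1)^2*(a + 6)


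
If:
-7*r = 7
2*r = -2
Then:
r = -1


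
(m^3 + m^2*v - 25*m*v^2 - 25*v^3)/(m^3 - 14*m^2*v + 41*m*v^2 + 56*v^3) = (m^2 - 25*v^2)/(m^2 - 15*m*v + 56*v^2)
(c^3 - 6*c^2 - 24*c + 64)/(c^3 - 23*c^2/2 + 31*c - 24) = 2*(c + 4)/(2*c - 3)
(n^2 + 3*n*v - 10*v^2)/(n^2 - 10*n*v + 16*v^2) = (-n - 5*v)/(-n + 8*v)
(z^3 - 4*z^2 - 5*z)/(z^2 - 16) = z*(z^2 - 4*z - 5)/(z^2 - 16)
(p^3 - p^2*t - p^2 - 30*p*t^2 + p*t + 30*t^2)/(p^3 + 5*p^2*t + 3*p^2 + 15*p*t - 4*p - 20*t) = (p - 6*t)/(p + 4)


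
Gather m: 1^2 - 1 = 0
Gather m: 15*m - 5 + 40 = 15*m + 35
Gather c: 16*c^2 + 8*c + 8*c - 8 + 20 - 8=16*c^2 + 16*c + 4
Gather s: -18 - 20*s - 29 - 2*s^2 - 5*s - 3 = -2*s^2 - 25*s - 50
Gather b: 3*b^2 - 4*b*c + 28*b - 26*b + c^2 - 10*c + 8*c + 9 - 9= 3*b^2 + b*(2 - 4*c) + c^2 - 2*c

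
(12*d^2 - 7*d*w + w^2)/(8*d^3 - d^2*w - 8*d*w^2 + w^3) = (12*d^2 - 7*d*w + w^2)/(8*d^3 - d^2*w - 8*d*w^2 + w^3)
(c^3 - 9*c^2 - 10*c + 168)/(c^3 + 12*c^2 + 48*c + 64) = (c^2 - 13*c + 42)/(c^2 + 8*c + 16)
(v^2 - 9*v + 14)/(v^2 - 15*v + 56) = (v - 2)/(v - 8)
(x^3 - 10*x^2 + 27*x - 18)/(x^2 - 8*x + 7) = (x^2 - 9*x + 18)/(x - 7)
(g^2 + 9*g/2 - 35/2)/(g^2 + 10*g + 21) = (g - 5/2)/(g + 3)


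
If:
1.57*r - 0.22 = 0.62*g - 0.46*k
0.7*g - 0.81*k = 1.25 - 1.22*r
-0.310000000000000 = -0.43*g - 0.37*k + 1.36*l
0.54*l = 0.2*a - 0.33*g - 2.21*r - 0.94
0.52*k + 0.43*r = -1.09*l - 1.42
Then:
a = 5.83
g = -0.49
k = -1.42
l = -0.77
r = 0.36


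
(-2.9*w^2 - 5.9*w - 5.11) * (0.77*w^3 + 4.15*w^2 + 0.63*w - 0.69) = -2.233*w^5 - 16.578*w^4 - 30.2467*w^3 - 22.9225*w^2 + 0.8517*w + 3.5259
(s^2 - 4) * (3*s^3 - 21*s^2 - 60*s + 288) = 3*s^5 - 21*s^4 - 72*s^3 + 372*s^2 + 240*s - 1152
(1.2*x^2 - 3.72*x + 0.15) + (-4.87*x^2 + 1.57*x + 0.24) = -3.67*x^2 - 2.15*x + 0.39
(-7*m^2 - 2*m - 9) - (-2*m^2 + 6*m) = -5*m^2 - 8*m - 9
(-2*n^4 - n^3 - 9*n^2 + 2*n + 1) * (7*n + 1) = -14*n^5 - 9*n^4 - 64*n^3 + 5*n^2 + 9*n + 1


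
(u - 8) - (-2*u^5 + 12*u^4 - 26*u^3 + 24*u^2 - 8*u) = 2*u^5 - 12*u^4 + 26*u^3 - 24*u^2 + 9*u - 8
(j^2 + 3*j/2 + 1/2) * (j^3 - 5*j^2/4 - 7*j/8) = j^5 + j^4/4 - 9*j^3/4 - 31*j^2/16 - 7*j/16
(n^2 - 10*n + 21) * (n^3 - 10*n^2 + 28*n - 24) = n^5 - 20*n^4 + 149*n^3 - 514*n^2 + 828*n - 504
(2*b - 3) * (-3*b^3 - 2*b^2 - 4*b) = -6*b^4 + 5*b^3 - 2*b^2 + 12*b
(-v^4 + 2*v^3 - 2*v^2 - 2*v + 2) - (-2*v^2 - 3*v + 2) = -v^4 + 2*v^3 + v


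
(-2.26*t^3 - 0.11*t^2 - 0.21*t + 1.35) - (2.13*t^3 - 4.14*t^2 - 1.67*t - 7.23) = -4.39*t^3 + 4.03*t^2 + 1.46*t + 8.58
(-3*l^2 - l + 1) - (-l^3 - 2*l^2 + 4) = l^3 - l^2 - l - 3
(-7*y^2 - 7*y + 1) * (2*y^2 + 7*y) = -14*y^4 - 63*y^3 - 47*y^2 + 7*y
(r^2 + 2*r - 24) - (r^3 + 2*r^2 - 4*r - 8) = -r^3 - r^2 + 6*r - 16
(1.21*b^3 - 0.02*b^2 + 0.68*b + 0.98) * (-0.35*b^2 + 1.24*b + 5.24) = -0.4235*b^5 + 1.5074*b^4 + 6.0776*b^3 + 0.3954*b^2 + 4.7784*b + 5.1352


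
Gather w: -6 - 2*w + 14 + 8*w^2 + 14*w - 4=8*w^2 + 12*w + 4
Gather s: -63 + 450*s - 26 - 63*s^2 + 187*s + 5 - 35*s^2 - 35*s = -98*s^2 + 602*s - 84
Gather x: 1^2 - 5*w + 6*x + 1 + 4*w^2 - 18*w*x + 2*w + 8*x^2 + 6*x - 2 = 4*w^2 - 3*w + 8*x^2 + x*(12 - 18*w)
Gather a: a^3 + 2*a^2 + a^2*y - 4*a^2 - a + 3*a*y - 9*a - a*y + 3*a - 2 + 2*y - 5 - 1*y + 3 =a^3 + a^2*(y - 2) + a*(2*y - 7) + y - 4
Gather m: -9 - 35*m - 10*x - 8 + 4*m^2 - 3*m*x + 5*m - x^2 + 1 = 4*m^2 + m*(-3*x - 30) - x^2 - 10*x - 16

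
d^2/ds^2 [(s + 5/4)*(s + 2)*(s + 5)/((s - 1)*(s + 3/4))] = 4*(692*s^3 + 1812*s^2 + 1104*s + 361)/(64*s^6 - 48*s^5 - 132*s^4 + 71*s^3 + 99*s^2 - 27*s - 27)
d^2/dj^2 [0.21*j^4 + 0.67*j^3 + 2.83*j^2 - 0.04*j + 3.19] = 2.52*j^2 + 4.02*j + 5.66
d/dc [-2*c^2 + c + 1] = 1 - 4*c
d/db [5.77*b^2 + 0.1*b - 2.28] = 11.54*b + 0.1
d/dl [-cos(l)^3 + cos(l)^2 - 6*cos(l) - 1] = (3*cos(l)^2 - 2*cos(l) + 6)*sin(l)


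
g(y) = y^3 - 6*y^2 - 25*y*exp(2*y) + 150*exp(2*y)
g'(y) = 3*y^2 - 50*y*exp(2*y) - 12*y + 275*exp(2*y)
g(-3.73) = -135.23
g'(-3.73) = 86.76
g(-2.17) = -35.81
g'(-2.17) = 45.17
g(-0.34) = 79.57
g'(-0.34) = 152.36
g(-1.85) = -22.01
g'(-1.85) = 41.55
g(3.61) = 81616.57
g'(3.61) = 129128.99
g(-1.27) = 2.61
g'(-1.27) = 46.77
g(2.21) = 7854.86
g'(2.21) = 13657.47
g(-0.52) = 55.85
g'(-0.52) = 113.44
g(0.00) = 150.00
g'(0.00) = 275.00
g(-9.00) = -1215.00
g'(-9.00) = 351.00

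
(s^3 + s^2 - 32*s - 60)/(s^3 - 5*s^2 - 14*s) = (s^2 - s - 30)/(s*(s - 7))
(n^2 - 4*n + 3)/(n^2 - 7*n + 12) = (n - 1)/(n - 4)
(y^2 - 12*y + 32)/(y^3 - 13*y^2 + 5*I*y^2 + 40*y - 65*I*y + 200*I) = (y - 4)/(y^2 + 5*y*(-1 + I) - 25*I)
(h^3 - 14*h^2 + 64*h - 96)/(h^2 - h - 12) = (h^2 - 10*h + 24)/(h + 3)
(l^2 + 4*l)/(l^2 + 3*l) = (l + 4)/(l + 3)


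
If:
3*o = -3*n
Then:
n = -o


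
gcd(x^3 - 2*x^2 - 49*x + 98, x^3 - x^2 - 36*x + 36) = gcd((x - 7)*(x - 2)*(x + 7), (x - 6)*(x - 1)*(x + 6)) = 1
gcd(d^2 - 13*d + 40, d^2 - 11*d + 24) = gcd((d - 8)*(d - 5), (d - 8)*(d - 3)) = d - 8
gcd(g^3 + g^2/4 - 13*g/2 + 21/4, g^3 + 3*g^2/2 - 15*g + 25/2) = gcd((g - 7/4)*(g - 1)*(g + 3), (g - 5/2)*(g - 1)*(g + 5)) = g - 1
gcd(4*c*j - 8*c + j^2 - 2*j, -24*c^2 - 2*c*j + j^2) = 4*c + j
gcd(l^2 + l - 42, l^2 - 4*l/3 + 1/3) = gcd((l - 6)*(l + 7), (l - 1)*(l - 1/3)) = 1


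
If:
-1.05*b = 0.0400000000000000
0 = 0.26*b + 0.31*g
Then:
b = -0.04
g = 0.03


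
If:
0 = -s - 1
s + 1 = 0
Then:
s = -1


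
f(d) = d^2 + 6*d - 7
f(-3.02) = -16.00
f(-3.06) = -16.00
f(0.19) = -5.82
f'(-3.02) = -0.04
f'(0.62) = 7.24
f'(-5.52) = -5.04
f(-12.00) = 65.00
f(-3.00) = -16.00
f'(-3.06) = -0.12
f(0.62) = -2.90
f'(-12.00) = -18.00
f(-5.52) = -9.65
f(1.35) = 2.92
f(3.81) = 30.38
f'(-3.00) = 0.00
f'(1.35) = 8.70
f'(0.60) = 7.20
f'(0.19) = 6.38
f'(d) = 2*d + 6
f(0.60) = -3.04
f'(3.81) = 13.62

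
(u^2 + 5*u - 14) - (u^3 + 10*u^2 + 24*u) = -u^3 - 9*u^2 - 19*u - 14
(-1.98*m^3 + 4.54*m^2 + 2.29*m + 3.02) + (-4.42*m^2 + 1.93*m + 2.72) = -1.98*m^3 + 0.12*m^2 + 4.22*m + 5.74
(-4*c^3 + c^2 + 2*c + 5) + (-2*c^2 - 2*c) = -4*c^3 - c^2 + 5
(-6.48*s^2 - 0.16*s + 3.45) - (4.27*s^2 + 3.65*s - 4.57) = -10.75*s^2 - 3.81*s + 8.02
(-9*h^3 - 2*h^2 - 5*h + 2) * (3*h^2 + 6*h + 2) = -27*h^5 - 60*h^4 - 45*h^3 - 28*h^2 + 2*h + 4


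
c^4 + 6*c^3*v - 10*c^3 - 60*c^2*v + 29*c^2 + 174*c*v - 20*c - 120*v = (c - 5)*(c - 4)*(c - 1)*(c + 6*v)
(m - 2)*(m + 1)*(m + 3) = m^3 + 2*m^2 - 5*m - 6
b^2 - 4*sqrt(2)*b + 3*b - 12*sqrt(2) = (b + 3)*(b - 4*sqrt(2))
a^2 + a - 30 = (a - 5)*(a + 6)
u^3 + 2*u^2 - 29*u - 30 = (u - 5)*(u + 1)*(u + 6)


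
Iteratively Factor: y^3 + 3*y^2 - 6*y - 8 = (y + 1)*(y^2 + 2*y - 8) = (y + 1)*(y + 4)*(y - 2)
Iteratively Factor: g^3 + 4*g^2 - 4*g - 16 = (g + 2)*(g^2 + 2*g - 8) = (g + 2)*(g + 4)*(g - 2)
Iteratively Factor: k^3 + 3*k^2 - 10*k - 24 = (k + 4)*(k^2 - k - 6) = (k - 3)*(k + 4)*(k + 2)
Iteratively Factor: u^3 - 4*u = (u)*(u^2 - 4) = u*(u - 2)*(u + 2)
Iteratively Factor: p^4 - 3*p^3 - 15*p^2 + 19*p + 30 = (p - 5)*(p^3 + 2*p^2 - 5*p - 6) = (p - 5)*(p - 2)*(p^2 + 4*p + 3) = (p - 5)*(p - 2)*(p + 3)*(p + 1)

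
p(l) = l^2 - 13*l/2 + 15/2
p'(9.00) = 11.50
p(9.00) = 30.00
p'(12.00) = 17.50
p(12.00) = 73.50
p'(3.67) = 0.84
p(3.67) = -2.89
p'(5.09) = 3.68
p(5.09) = 0.32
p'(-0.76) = -8.02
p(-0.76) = 13.02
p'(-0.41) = -7.32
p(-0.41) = 10.33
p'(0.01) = -6.48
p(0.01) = 7.44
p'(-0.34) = -7.18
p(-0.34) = 9.83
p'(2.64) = -1.22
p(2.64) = -2.69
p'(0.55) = -5.40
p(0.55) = 4.23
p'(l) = 2*l - 13/2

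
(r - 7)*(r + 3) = r^2 - 4*r - 21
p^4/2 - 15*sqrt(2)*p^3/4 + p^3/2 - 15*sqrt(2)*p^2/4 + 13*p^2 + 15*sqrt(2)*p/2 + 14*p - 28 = (p/2 + 1)*(p - 1)*(p - 4*sqrt(2))*(p - 7*sqrt(2)/2)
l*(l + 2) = l^2 + 2*l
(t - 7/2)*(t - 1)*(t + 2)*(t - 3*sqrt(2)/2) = t^4 - 5*t^3/2 - 3*sqrt(2)*t^3/2 - 11*t^2/2 + 15*sqrt(2)*t^2/4 + 7*t + 33*sqrt(2)*t/4 - 21*sqrt(2)/2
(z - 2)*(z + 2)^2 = z^3 + 2*z^2 - 4*z - 8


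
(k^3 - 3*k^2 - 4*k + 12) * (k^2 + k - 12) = k^5 - 2*k^4 - 19*k^3 + 44*k^2 + 60*k - 144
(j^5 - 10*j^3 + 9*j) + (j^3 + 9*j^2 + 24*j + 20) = j^5 - 9*j^3 + 9*j^2 + 33*j + 20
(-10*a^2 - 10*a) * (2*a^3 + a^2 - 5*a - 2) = -20*a^5 - 30*a^4 + 40*a^3 + 70*a^2 + 20*a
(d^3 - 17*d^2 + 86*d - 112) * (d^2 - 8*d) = d^5 - 25*d^4 + 222*d^3 - 800*d^2 + 896*d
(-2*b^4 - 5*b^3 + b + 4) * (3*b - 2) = -6*b^5 - 11*b^4 + 10*b^3 + 3*b^2 + 10*b - 8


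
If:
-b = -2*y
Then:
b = 2*y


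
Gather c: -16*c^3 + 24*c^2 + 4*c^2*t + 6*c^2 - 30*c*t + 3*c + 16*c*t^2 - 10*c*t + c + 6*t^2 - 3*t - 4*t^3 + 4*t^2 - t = -16*c^3 + c^2*(4*t + 30) + c*(16*t^2 - 40*t + 4) - 4*t^3 + 10*t^2 - 4*t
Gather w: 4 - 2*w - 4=-2*w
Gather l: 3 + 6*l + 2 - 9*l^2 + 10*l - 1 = -9*l^2 + 16*l + 4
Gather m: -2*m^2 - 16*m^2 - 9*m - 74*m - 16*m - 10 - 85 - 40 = -18*m^2 - 99*m - 135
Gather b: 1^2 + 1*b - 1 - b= 0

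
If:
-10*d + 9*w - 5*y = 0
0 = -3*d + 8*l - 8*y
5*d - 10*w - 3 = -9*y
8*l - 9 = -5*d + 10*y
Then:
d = 111/46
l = 2229/368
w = 255/46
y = 237/46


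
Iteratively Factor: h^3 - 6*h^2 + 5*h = (h)*(h^2 - 6*h + 5) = h*(h - 5)*(h - 1)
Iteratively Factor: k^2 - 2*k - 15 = (k + 3)*(k - 5)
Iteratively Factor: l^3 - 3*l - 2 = (l + 1)*(l^2 - l - 2) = (l - 2)*(l + 1)*(l + 1)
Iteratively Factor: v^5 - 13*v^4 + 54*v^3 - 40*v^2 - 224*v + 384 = (v + 2)*(v^4 - 15*v^3 + 84*v^2 - 208*v + 192) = (v - 4)*(v + 2)*(v^3 - 11*v^2 + 40*v - 48) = (v - 4)*(v - 3)*(v + 2)*(v^2 - 8*v + 16) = (v - 4)^2*(v - 3)*(v + 2)*(v - 4)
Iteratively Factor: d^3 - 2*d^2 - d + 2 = (d - 2)*(d^2 - 1) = (d - 2)*(d - 1)*(d + 1)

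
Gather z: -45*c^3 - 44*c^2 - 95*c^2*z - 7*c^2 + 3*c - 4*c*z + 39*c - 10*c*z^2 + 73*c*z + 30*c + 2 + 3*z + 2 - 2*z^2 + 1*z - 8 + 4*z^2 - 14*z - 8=-45*c^3 - 51*c^2 + 72*c + z^2*(2 - 10*c) + z*(-95*c^2 + 69*c - 10) - 12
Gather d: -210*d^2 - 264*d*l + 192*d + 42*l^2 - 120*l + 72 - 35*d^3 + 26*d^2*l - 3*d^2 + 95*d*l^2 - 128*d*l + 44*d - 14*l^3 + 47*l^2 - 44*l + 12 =-35*d^3 + d^2*(26*l - 213) + d*(95*l^2 - 392*l + 236) - 14*l^3 + 89*l^2 - 164*l + 84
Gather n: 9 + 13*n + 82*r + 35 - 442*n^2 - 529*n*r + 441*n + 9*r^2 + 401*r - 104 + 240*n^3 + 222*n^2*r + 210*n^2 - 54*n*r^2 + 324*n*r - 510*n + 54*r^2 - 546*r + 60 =240*n^3 + n^2*(222*r - 232) + n*(-54*r^2 - 205*r - 56) + 63*r^2 - 63*r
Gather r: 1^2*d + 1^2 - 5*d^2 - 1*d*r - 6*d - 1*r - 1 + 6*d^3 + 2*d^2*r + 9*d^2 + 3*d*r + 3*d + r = 6*d^3 + 4*d^2 - 2*d + r*(2*d^2 + 2*d)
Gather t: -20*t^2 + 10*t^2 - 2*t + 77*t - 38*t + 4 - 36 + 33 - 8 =-10*t^2 + 37*t - 7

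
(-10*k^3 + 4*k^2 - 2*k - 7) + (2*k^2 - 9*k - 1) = -10*k^3 + 6*k^2 - 11*k - 8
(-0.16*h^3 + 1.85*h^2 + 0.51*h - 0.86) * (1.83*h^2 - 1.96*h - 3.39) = -0.2928*h^5 + 3.6991*h^4 - 2.1503*h^3 - 8.8449*h^2 - 0.0433000000000001*h + 2.9154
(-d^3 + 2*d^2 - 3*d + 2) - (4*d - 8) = -d^3 + 2*d^2 - 7*d + 10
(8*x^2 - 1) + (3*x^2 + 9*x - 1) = 11*x^2 + 9*x - 2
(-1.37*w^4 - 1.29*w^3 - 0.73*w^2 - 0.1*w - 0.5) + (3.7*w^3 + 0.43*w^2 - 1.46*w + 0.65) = -1.37*w^4 + 2.41*w^3 - 0.3*w^2 - 1.56*w + 0.15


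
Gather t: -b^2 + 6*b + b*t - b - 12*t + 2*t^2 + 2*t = -b^2 + 5*b + 2*t^2 + t*(b - 10)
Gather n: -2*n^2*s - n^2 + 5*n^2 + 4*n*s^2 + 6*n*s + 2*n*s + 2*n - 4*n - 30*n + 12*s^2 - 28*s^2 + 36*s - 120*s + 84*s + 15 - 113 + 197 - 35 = n^2*(4 - 2*s) + n*(4*s^2 + 8*s - 32) - 16*s^2 + 64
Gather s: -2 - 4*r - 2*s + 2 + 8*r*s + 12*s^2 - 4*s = -4*r + 12*s^2 + s*(8*r - 6)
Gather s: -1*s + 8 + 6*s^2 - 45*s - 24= 6*s^2 - 46*s - 16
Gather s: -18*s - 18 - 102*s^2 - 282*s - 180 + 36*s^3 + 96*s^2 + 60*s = 36*s^3 - 6*s^2 - 240*s - 198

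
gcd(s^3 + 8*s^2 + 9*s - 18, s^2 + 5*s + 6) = s + 3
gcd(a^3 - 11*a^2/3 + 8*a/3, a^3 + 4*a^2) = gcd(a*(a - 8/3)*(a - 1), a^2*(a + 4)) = a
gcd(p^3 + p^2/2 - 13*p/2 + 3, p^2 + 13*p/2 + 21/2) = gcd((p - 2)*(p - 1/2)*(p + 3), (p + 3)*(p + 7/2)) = p + 3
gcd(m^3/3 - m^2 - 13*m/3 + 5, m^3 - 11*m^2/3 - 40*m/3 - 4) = 1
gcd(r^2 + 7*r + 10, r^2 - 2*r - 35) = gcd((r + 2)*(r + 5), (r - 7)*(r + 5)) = r + 5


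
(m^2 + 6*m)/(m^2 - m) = (m + 6)/(m - 1)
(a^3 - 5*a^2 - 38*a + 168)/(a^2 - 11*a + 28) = a + 6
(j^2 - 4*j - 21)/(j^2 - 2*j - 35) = (j + 3)/(j + 5)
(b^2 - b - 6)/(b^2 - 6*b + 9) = (b + 2)/(b - 3)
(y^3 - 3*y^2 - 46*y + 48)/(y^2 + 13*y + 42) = (y^2 - 9*y + 8)/(y + 7)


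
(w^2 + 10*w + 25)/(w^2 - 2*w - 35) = (w + 5)/(w - 7)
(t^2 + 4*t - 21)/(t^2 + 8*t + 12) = (t^2 + 4*t - 21)/(t^2 + 8*t + 12)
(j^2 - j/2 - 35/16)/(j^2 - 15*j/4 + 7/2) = (j + 5/4)/(j - 2)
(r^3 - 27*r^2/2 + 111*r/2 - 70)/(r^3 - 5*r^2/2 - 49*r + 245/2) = (r - 4)/(r + 7)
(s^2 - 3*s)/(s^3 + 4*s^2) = (s - 3)/(s*(s + 4))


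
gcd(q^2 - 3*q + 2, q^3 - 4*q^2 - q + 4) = q - 1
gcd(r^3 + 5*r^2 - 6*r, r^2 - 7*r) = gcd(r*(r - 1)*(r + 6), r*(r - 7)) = r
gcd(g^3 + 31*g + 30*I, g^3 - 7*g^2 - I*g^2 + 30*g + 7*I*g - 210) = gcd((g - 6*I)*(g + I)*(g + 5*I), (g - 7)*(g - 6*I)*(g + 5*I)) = g^2 - I*g + 30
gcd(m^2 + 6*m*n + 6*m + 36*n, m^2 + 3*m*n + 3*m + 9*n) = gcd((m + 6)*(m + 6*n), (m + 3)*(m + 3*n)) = 1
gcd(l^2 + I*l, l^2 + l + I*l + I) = l + I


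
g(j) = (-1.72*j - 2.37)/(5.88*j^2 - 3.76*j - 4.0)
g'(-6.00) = 0.00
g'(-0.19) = -0.74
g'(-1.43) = -0.12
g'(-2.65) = -0.00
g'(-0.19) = -0.74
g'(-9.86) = 0.00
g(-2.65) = 0.05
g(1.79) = -0.67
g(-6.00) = 0.03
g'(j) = (3.76 - 11.76*j)*(-1.72*j - 2.37)/(5.88*j^2 - 3.76*j - 4.0)^2 - 1.72/(5.88*j^2 - 3.76*j - 4.0)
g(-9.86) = 0.02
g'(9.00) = 0.01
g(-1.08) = -0.07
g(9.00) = -0.04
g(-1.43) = 0.01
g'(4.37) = 0.04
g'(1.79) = 1.22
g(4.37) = -0.11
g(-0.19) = 0.66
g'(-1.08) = -0.42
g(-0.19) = 0.66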